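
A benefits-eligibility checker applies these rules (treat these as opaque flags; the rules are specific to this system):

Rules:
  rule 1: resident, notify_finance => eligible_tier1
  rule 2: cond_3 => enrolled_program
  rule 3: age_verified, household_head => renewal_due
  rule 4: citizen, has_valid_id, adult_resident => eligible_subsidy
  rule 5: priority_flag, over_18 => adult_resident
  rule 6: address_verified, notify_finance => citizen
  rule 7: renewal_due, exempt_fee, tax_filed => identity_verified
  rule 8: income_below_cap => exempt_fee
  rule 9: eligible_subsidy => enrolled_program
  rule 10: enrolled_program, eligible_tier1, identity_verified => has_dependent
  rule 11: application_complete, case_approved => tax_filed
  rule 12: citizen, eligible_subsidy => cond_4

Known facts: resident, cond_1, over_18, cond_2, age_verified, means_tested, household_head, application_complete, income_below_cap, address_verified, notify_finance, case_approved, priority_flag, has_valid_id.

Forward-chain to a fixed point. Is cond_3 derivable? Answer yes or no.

Round 1: rule 1 [resident, notify_finance => eligible_tier1]; rule 3 [age_verified, household_head => renewal_due]; rule 5 [priority_flag, over_18 => adult_resident]; rule 6 [address_verified, notify_finance => citizen]; rule 8 [income_below_cap => exempt_fee]; rule 11 [application_complete, case_approved => tax_filed]. New: eligible_tier1, renewal_due, adult_resident, citizen, exempt_fee, tax_filed.
Round 2: rule 4 [citizen, has_valid_id, adult_resident => eligible_subsidy]; rule 7 [renewal_due, exempt_fee, tax_filed => identity_verified]. New: eligible_subsidy, identity_verified.
Round 3: rule 9 [eligible_subsidy => enrolled_program]; rule 12 [citizen, eligible_subsidy => cond_4]. New: enrolled_program, cond_4.
Round 4: rule 10 [enrolled_program, eligible_tier1, identity_verified => has_dependent]. New: has_dependent.
Fixed point reached. No rule has cond_3 as a consequent, and it is not given.

no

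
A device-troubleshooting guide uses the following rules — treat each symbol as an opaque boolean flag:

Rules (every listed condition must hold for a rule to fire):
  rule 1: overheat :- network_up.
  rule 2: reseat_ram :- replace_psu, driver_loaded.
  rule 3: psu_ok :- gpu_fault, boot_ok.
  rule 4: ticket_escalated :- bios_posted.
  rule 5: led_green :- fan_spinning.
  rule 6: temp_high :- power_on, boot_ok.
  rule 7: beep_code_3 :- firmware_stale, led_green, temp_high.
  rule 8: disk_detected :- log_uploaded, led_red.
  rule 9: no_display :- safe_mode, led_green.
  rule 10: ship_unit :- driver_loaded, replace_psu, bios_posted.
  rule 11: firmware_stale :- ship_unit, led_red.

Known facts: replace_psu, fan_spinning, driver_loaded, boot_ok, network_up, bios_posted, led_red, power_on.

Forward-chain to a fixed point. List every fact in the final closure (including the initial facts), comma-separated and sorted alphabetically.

beep_code_3, bios_posted, boot_ok, driver_loaded, fan_spinning, firmware_stale, led_green, led_red, network_up, overheat, power_on, replace_psu, reseat_ram, ship_unit, temp_high, ticket_escalated

Round 1 — rule 1, rule 2, rule 4, rule 5, rule 6, rule 10, derive overheat, reseat_ram, ticket_escalated, led_green, temp_high, ship_unit.
Round 2 — rule 11, derive firmware_stale.
Round 3 — rule 7, derive beep_code_3.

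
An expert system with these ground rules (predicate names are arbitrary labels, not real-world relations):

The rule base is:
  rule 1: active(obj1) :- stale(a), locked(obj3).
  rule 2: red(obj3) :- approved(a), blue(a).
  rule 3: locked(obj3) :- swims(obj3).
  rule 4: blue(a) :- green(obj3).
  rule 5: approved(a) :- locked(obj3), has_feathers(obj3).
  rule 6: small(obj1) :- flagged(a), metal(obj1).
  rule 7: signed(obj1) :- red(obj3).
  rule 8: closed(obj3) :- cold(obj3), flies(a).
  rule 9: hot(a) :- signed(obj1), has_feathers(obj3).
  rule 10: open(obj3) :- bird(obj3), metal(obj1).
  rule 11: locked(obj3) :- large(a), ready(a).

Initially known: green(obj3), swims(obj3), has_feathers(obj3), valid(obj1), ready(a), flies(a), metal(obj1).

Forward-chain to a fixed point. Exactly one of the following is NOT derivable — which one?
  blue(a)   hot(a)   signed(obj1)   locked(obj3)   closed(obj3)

closed(obj3)

Round 1 — rule 3, rule 4, derive locked(obj3), blue(a).
Round 2 — rule 5, derive approved(a).
Round 3 — rule 2, derive red(obj3).
Round 4 — rule 7, derive signed(obj1).
Round 5 — rule 9, derive hot(a).
Derived: hot(a) (round 5), blue(a) (round 1), locked(obj3) (round 1), signed(obj1) (round 4). closed(obj3) never appears in any round.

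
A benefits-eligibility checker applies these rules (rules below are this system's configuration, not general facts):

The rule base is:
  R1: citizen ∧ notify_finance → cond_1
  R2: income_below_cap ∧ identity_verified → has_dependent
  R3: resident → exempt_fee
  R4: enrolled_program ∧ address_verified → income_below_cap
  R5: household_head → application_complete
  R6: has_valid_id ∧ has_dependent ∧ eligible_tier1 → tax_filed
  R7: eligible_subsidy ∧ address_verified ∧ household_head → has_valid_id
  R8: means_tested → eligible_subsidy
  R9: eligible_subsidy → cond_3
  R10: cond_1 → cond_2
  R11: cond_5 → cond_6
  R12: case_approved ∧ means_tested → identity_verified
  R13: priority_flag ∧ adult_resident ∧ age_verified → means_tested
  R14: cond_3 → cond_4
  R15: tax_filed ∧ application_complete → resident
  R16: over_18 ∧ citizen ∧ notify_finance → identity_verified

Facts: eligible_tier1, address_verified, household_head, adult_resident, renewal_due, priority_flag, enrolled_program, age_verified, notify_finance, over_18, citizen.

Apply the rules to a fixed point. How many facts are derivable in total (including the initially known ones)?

Round 1: R1 [citizen ∧ notify_finance → cond_1]; R4 [enrolled_program ∧ address_verified → income_below_cap]; R5 [household_head → application_complete]; R13 [priority_flag ∧ adult_resident ∧ age_verified → means_tested]; R16 [over_18 ∧ citizen ∧ notify_finance → identity_verified]. Adds cond_1, income_below_cap, application_complete, means_tested, identity_verified.
Round 2: R2 [income_below_cap ∧ identity_verified → has_dependent]; R8 [means_tested → eligible_subsidy]; R10 [cond_1 → cond_2]. Adds has_dependent, eligible_subsidy, cond_2.
Round 3: R7 [eligible_subsidy ∧ address_verified ∧ household_head → has_valid_id]; R9 [eligible_subsidy → cond_3]. Adds has_valid_id, cond_3.
Round 4: R6 [has_valid_id ∧ has_dependent ∧ eligible_tier1 → tax_filed]; R14 [cond_3 → cond_4]. Adds tax_filed, cond_4.
Round 5: R15 [tax_filed ∧ application_complete → resident]. Adds resident.
Round 6: R3 [resident → exempt_fee]. Adds exempt_fee.
Closure: {address_verified, adult_resident, age_verified, application_complete, citizen, cond_1, cond_2, cond_3, cond_4, eligible_subsidy, eligible_tier1, enrolled_program, exempt_fee, has_dependent, has_valid_id, household_head, identity_verified, income_below_cap, means_tested, notify_finance, over_18, priority_flag, renewal_due, resident, tax_filed} — 25 facts.

25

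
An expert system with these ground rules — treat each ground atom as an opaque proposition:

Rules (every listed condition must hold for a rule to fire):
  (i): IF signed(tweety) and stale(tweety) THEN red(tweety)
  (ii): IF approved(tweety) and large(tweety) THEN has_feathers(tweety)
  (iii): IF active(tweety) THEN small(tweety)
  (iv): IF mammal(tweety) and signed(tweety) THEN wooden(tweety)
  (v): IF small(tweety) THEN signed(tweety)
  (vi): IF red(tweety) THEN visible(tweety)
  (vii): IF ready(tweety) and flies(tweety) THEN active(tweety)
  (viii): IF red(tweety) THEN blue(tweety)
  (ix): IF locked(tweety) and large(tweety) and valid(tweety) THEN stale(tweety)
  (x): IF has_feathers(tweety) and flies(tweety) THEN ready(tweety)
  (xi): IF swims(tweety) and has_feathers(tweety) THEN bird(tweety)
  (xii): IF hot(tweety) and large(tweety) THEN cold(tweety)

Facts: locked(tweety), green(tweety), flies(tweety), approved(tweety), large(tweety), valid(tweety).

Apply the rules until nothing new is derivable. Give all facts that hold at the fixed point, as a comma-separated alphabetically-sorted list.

[1] (ii) [IF approved(tweety) and large(tweety) THEN has_feathers(tweety)]; (ix) [IF locked(tweety) and large(tweety) and valid(tweety) THEN stale(tweety)]. ⇒ new: has_feathers(tweety), stale(tweety).
[2] (x) [IF has_feathers(tweety) and flies(tweety) THEN ready(tweety)]. ⇒ new: ready(tweety).
[3] (vii) [IF ready(tweety) and flies(tweety) THEN active(tweety)]. ⇒ new: active(tweety).
[4] (iii) [IF active(tweety) THEN small(tweety)]. ⇒ new: small(tweety).
[5] (v) [IF small(tweety) THEN signed(tweety)]. ⇒ new: signed(tweety).
[6] (i) [IF signed(tweety) and stale(tweety) THEN red(tweety)]. ⇒ new: red(tweety).
[7] (vi) [IF red(tweety) THEN visible(tweety)]; (viii) [IF red(tweety) THEN blue(tweety)]. ⇒ new: visible(tweety), blue(tweety).

active(tweety), approved(tweety), blue(tweety), flies(tweety), green(tweety), has_feathers(tweety), large(tweety), locked(tweety), ready(tweety), red(tweety), signed(tweety), small(tweety), stale(tweety), valid(tweety), visible(tweety)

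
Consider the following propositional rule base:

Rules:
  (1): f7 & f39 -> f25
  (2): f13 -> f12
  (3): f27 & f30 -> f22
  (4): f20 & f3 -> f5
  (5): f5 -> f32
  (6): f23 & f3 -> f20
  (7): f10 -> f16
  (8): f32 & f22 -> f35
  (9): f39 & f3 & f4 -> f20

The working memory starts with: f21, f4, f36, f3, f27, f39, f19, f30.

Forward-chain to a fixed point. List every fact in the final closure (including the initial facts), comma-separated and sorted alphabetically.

Round 1: (3) [f27 & f30 -> f22]; (9) [f39 & f3 & f4 -> f20]. New: f22, f20.
Round 2: (4) [f20 & f3 -> f5]. New: f5.
Round 3: (5) [f5 -> f32]. New: f32.
Round 4: (8) [f32 & f22 -> f35]. New: f35.

f19, f20, f21, f22, f27, f3, f30, f32, f35, f36, f39, f4, f5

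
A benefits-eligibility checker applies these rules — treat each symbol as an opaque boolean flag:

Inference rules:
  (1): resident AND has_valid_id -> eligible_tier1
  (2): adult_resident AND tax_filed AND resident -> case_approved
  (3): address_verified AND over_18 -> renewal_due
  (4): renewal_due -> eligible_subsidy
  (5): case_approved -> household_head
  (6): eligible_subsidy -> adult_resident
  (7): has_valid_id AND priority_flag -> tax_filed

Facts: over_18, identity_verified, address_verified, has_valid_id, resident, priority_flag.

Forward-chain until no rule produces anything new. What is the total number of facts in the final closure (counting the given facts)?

[1] (1) [resident AND has_valid_id -> eligible_tier1]; (3) [address_verified AND over_18 -> renewal_due]; (7) [has_valid_id AND priority_flag -> tax_filed]. ⇒ new: eligible_tier1, renewal_due, tax_filed.
[2] (4) [renewal_due -> eligible_subsidy]. ⇒ new: eligible_subsidy.
[3] (6) [eligible_subsidy -> adult_resident]. ⇒ new: adult_resident.
[4] (2) [adult_resident AND tax_filed AND resident -> case_approved]. ⇒ new: case_approved.
[5] (5) [case_approved -> household_head]. ⇒ new: household_head.
Closure: {address_verified, adult_resident, case_approved, eligible_subsidy, eligible_tier1, has_valid_id, household_head, identity_verified, over_18, priority_flag, renewal_due, resident, tax_filed} — 13 facts.

13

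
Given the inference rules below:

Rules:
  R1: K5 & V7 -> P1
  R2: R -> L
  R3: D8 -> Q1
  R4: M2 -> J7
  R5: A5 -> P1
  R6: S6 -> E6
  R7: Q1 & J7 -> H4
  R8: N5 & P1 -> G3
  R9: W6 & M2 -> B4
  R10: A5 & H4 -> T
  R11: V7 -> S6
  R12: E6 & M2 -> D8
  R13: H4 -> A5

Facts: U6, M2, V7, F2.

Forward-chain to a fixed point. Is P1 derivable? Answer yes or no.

yes

Round 1: R4 [M2 -> J7]; R11 [V7 -> S6]. Adds J7, S6.
Round 2: R6 [S6 -> E6]. Adds E6.
Round 3: R12 [E6 & M2 -> D8]. Adds D8.
Round 4: R3 [D8 -> Q1]. Adds Q1.
Round 5: R7 [Q1 & J7 -> H4]. Adds H4.
Round 6: R13 [H4 -> A5]. Adds A5.
Round 7: R5 [A5 -> P1]; R10 [A5 & H4 -> T]. Adds P1, T.
P1 appears in round 7, so it is derivable.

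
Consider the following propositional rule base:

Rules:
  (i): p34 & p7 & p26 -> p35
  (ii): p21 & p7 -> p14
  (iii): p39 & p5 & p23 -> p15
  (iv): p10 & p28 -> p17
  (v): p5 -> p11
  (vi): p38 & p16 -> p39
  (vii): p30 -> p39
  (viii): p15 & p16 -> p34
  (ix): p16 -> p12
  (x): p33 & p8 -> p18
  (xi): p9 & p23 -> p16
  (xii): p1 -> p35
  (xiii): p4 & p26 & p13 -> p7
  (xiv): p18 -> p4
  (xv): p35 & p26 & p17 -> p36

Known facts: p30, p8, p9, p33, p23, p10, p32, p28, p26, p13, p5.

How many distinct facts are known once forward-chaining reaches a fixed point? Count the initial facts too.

Round 1 — (iv), (v), (vii), (x), (xi), derive p17, p11, p39, p18, p16.
Round 2 — (iii), (ix), (xiv), derive p15, p12, p4.
Round 3 — (viii), (xiii), derive p34, p7.
Round 4 — (i), derive p35.
Round 5 — (xv), derive p36.
Closure: {p10, p11, p12, p13, p15, p16, p17, p18, p23, p26, p28, p30, p32, p33, p34, p35, p36, p39, p4, p5, p7, p8, p9} — 23 facts.

23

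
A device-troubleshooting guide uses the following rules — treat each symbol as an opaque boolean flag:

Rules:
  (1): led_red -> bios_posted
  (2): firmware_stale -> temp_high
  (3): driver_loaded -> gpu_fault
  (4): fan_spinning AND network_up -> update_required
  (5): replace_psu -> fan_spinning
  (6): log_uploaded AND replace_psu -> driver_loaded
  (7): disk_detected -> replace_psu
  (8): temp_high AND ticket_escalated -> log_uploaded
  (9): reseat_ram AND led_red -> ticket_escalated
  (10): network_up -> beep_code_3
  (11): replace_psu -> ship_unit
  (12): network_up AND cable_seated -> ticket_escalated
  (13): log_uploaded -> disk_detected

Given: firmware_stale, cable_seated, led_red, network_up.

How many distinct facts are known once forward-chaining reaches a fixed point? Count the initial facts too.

16

Round 1: (1) [led_red -> bios_posted]; (2) [firmware_stale -> temp_high]; (10) [network_up -> beep_code_3]; (12) [network_up AND cable_seated -> ticket_escalated]. New: bios_posted, temp_high, beep_code_3, ticket_escalated.
Round 2: (8) [temp_high AND ticket_escalated -> log_uploaded]. New: log_uploaded.
Round 3: (13) [log_uploaded -> disk_detected]. New: disk_detected.
Round 4: (7) [disk_detected -> replace_psu]. New: replace_psu.
Round 5: (5) [replace_psu -> fan_spinning]; (6) [log_uploaded AND replace_psu -> driver_loaded]; (11) [replace_psu -> ship_unit]. New: fan_spinning, driver_loaded, ship_unit.
Round 6: (3) [driver_loaded -> gpu_fault]; (4) [fan_spinning AND network_up -> update_required]. New: gpu_fault, update_required.
Closure: {beep_code_3, bios_posted, cable_seated, disk_detected, driver_loaded, fan_spinning, firmware_stale, gpu_fault, led_red, log_uploaded, network_up, replace_psu, ship_unit, temp_high, ticket_escalated, update_required} — 16 facts.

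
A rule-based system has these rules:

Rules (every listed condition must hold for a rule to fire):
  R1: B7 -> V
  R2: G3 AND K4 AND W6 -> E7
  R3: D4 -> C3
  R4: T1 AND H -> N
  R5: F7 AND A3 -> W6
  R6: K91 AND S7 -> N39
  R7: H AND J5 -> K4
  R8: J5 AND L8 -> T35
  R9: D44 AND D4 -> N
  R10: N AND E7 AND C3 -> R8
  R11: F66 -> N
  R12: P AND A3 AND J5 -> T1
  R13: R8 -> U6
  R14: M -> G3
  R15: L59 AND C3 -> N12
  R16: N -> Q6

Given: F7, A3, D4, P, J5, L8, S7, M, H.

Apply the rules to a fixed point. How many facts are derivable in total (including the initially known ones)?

Round 1: R3 [D4 -> C3]; R5 [F7 AND A3 -> W6]; R7 [H AND J5 -> K4]; R8 [J5 AND L8 -> T35]; R12 [P AND A3 AND J5 -> T1]; R14 [M -> G3]. New: C3, W6, K4, T35, T1, G3.
Round 2: R2 [G3 AND K4 AND W6 -> E7]; R4 [T1 AND H -> N]. New: E7, N.
Round 3: R10 [N AND E7 AND C3 -> R8]; R16 [N -> Q6]. New: R8, Q6.
Round 4: R13 [R8 -> U6]. New: U6.
Closure: {A3, C3, D4, E7, F7, G3, H, J5, K4, L8, M, N, P, Q6, R8, S7, T1, T35, U6, W6} — 20 facts.

20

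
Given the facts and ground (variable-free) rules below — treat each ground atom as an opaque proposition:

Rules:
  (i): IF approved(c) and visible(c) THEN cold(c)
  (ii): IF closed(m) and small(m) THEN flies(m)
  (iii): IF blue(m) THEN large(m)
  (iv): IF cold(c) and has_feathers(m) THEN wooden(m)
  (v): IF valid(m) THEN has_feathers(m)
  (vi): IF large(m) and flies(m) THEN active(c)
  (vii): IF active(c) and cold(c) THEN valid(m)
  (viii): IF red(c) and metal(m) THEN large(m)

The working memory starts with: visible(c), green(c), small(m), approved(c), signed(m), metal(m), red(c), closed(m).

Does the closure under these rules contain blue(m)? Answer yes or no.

no

Round 1 fires (i), (ii), (viii), giving cold(c), flies(m), large(m).
Round 2 fires (vi), giving active(c).
Round 3 fires (vii), giving valid(m).
Round 4 fires (v), giving has_feathers(m).
Round 5 fires (iv), giving wooden(m).
Fixed point reached. No rule has blue(m) as a consequent, and it is not given.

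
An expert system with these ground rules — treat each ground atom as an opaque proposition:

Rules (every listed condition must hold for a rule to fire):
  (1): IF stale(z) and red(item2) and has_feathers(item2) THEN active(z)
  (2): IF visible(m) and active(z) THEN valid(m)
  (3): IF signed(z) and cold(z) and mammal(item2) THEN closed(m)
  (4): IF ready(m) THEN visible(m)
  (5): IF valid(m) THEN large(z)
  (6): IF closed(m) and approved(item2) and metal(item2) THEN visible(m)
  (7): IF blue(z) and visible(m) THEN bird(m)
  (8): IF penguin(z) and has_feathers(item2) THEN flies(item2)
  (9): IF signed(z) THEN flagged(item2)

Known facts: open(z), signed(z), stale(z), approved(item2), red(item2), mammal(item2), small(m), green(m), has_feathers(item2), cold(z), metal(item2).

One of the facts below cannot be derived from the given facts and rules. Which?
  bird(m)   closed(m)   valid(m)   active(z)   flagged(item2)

bird(m)

[1] (1) [IF stale(z) and red(item2) and has_feathers(item2) THEN active(z)]; (3) [IF signed(z) and cold(z) and mammal(item2) THEN closed(m)]; (9) [IF signed(z) THEN flagged(item2)]. ⇒ new: active(z), closed(m), flagged(item2).
[2] (6) [IF closed(m) and approved(item2) and metal(item2) THEN visible(m)]. ⇒ new: visible(m).
[3] (2) [IF visible(m) and active(z) THEN valid(m)]. ⇒ new: valid(m).
[4] (5) [IF valid(m) THEN large(z)]. ⇒ new: large(z).
Derived: flagged(item2) (round 1), active(z) (round 1), valid(m) (round 3), closed(m) (round 1). bird(m) never appears in any round.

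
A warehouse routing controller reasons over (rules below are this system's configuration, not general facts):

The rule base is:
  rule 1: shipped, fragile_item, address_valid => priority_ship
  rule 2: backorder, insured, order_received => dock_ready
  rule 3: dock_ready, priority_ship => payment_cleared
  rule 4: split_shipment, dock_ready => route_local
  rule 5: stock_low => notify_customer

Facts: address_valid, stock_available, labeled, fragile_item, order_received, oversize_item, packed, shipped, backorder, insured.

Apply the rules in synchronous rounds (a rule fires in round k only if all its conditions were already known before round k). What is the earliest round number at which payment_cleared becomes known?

2

Round 1 fires rule 1, rule 2, giving priority_ship, dock_ready.
Round 2 fires rule 3, giving payment_cleared.
payment_cleared first appears in round 2.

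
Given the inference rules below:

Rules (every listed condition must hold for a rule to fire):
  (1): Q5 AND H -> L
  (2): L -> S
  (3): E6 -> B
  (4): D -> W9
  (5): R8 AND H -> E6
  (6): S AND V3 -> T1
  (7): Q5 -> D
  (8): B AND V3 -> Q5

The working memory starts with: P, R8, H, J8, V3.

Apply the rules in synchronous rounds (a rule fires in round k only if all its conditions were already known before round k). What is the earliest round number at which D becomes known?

4

Round 1: (5) [R8 AND H -> E6]. Adds E6.
Round 2: (3) [E6 -> B]. Adds B.
Round 3: (8) [B AND V3 -> Q5]. Adds Q5.
Round 4: (1) [Q5 AND H -> L]; (7) [Q5 -> D]. Adds L, D.
D first appears in round 4.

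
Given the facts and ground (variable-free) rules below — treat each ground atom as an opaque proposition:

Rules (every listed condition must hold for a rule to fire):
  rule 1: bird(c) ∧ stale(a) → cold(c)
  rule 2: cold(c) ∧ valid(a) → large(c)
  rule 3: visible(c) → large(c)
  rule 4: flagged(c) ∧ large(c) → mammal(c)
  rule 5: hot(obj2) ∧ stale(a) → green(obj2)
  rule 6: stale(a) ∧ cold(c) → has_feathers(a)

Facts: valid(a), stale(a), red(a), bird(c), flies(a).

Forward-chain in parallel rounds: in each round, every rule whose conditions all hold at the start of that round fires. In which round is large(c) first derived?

2

Round 1: rule 1 [bird(c) ∧ stale(a) → cold(c)]. New: cold(c).
Round 2: rule 2 [cold(c) ∧ valid(a) → large(c)]; rule 6 [stale(a) ∧ cold(c) → has_feathers(a)]. New: large(c), has_feathers(a).
large(c) first appears in round 2.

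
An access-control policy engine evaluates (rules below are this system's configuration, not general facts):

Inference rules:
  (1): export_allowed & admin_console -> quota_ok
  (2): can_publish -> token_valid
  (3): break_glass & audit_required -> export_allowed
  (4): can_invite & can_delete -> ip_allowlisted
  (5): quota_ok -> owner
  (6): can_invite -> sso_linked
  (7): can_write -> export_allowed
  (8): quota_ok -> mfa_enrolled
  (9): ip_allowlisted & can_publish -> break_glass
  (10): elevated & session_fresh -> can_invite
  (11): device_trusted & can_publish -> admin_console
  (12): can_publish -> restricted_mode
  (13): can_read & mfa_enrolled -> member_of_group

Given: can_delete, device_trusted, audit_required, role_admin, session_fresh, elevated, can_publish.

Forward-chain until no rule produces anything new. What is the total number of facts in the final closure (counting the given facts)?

18

Round 1: (2) [can_publish -> token_valid]; (10) [elevated & session_fresh -> can_invite]; (11) [device_trusted & can_publish -> admin_console]; (12) [can_publish -> restricted_mode]. Adds token_valid, can_invite, admin_console, restricted_mode.
Round 2: (4) [can_invite & can_delete -> ip_allowlisted]; (6) [can_invite -> sso_linked]. Adds ip_allowlisted, sso_linked.
Round 3: (9) [ip_allowlisted & can_publish -> break_glass]. Adds break_glass.
Round 4: (3) [break_glass & audit_required -> export_allowed]. Adds export_allowed.
Round 5: (1) [export_allowed & admin_console -> quota_ok]. Adds quota_ok.
Round 6: (5) [quota_ok -> owner]; (8) [quota_ok -> mfa_enrolled]. Adds owner, mfa_enrolled.
Closure: {admin_console, audit_required, break_glass, can_delete, can_invite, can_publish, device_trusted, elevated, export_allowed, ip_allowlisted, mfa_enrolled, owner, quota_ok, restricted_mode, role_admin, session_fresh, sso_linked, token_valid} — 18 facts.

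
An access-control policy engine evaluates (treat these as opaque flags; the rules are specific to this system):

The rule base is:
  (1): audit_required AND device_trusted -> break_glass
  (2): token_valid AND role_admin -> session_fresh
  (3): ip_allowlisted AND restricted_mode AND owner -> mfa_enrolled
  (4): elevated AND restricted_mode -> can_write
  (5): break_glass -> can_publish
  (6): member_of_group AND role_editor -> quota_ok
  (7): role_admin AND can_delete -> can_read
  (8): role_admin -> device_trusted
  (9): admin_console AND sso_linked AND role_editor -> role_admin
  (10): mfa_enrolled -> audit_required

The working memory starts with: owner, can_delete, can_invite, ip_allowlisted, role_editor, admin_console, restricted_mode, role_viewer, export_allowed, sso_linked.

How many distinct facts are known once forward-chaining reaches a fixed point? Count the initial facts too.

17

Round 1 fires (3), (9), giving mfa_enrolled, role_admin.
Round 2 fires (7), (8), (10), giving can_read, device_trusted, audit_required.
Round 3 fires (1), giving break_glass.
Round 4 fires (5), giving can_publish.
Closure: {admin_console, audit_required, break_glass, can_delete, can_invite, can_publish, can_read, device_trusted, export_allowed, ip_allowlisted, mfa_enrolled, owner, restricted_mode, role_admin, role_editor, role_viewer, sso_linked} — 17 facts.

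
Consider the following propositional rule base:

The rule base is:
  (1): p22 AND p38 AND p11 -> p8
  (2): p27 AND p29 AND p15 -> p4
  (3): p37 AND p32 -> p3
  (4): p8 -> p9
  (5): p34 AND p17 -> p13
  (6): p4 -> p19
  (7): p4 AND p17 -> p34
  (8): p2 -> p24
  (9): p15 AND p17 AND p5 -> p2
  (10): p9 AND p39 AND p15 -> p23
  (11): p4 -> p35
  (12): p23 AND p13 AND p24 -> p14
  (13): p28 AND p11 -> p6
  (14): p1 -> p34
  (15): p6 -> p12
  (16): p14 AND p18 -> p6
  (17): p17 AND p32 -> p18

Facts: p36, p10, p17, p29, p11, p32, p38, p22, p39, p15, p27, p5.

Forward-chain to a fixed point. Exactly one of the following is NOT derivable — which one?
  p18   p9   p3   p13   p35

p3

Round 1 — (1), (2), (9), (17), derive p8, p4, p2, p18.
Round 2 — (4), (6), (7), (8), (11), derive p9, p19, p34, p24, p35.
Round 3 — (5), (10), derive p13, p23.
Round 4 — (12), derive p14.
Round 5 — (16), derive p6.
Round 6 — (15), derive p12.
Derived: p18 (round 1), p35 (round 2), p13 (round 3), p9 (round 2). p3 never appears in any round.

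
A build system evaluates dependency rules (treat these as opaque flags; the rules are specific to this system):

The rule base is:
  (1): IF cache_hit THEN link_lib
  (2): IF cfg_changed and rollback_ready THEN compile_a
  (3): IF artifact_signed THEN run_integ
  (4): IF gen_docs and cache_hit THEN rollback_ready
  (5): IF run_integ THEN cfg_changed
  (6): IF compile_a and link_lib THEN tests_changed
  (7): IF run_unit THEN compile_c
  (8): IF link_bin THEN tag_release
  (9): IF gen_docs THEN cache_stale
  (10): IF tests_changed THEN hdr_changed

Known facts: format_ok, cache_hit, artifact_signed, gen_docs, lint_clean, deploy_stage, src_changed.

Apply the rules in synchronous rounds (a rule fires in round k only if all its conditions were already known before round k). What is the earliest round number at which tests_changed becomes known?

Round 1 fires (1), (3), (4), (9), giving link_lib, run_integ, rollback_ready, cache_stale.
Round 2 fires (5), giving cfg_changed.
Round 3 fires (2), giving compile_a.
Round 4 fires (6), giving tests_changed.
tests_changed first appears in round 4.

4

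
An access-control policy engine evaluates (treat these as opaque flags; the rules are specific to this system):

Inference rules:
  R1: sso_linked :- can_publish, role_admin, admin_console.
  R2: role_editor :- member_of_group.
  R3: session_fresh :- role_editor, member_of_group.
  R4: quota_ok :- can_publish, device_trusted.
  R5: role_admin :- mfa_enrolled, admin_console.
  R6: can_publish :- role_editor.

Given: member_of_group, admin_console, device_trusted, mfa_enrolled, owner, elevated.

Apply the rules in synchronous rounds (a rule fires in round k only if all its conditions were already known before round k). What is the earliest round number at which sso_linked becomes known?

3

[1] R2 [role_editor :- member_of_group.]; R5 [role_admin :- mfa_enrolled, admin_console.]. ⇒ new: role_editor, role_admin.
[2] R3 [session_fresh :- role_editor, member_of_group.]; R6 [can_publish :- role_editor.]. ⇒ new: session_fresh, can_publish.
[3] R1 [sso_linked :- can_publish, role_admin, admin_console.]; R4 [quota_ok :- can_publish, device_trusted.]. ⇒ new: sso_linked, quota_ok.
sso_linked first appears in round 3.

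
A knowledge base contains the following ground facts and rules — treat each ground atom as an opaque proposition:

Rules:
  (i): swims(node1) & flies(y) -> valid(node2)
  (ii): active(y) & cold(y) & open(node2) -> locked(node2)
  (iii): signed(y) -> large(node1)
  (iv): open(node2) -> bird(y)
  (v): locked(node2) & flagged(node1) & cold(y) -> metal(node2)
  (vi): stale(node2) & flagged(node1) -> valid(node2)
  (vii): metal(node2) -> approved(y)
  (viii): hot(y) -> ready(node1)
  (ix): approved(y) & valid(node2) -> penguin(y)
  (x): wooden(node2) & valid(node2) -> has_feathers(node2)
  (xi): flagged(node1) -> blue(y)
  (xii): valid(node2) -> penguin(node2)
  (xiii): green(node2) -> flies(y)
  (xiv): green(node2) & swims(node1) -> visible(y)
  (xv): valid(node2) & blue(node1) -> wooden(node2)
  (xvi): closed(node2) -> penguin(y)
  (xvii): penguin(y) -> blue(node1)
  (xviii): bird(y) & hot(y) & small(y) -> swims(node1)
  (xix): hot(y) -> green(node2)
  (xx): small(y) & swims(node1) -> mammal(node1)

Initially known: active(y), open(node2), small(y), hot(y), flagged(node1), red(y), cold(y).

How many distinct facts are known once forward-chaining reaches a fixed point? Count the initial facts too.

24

Round 1 — (ii), (iv), (viii), (xi), (xix), derive locked(node2), bird(y), ready(node1), blue(y), green(node2).
Round 2 — (v), (xiii), (xviii), derive metal(node2), flies(y), swims(node1).
Round 3 — (i), (vii), (xiv), (xx), derive valid(node2), approved(y), visible(y), mammal(node1).
Round 4 — (ix), (xii), derive penguin(y), penguin(node2).
Round 5 — (xvii), derive blue(node1).
Round 6 — (xv), derive wooden(node2).
Round 7 — (x), derive has_feathers(node2).
Closure: {active(y), approved(y), bird(y), blue(node1), blue(y), cold(y), flagged(node1), flies(y), green(node2), has_feathers(node2), hot(y), locked(node2), mammal(node1), metal(node2), open(node2), penguin(node2), penguin(y), ready(node1), red(y), small(y), swims(node1), valid(node2), visible(y), wooden(node2)} — 24 facts.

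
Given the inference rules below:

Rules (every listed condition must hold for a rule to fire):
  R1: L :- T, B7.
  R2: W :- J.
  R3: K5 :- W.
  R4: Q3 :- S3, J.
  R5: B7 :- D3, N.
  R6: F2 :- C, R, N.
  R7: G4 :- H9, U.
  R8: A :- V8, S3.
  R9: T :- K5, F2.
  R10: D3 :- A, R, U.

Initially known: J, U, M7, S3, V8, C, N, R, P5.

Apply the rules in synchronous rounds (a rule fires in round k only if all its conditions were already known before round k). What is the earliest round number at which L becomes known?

4

Round 1: R2 [W :- J.]; R4 [Q3 :- S3, J.]; R6 [F2 :- C, R, N.]; R8 [A :- V8, S3.]. New: W, Q3, F2, A.
Round 2: R3 [K5 :- W.]; R10 [D3 :- A, R, U.]. New: K5, D3.
Round 3: R5 [B7 :- D3, N.]; R9 [T :- K5, F2.]. New: B7, T.
Round 4: R1 [L :- T, B7.]. New: L.
L first appears in round 4.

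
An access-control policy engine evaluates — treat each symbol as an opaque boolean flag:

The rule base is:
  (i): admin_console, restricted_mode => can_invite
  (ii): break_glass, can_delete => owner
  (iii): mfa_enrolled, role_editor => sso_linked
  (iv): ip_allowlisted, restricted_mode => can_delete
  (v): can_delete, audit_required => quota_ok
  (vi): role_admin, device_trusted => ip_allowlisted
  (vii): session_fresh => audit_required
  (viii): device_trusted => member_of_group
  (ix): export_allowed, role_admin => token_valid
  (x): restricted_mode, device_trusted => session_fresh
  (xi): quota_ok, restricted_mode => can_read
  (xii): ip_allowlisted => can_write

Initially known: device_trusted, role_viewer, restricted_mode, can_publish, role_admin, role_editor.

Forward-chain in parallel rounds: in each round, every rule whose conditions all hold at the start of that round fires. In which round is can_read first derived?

4

Round 1: (vi) [role_admin, device_trusted => ip_allowlisted]; (viii) [device_trusted => member_of_group]; (x) [restricted_mode, device_trusted => session_fresh]. New: ip_allowlisted, member_of_group, session_fresh.
Round 2: (iv) [ip_allowlisted, restricted_mode => can_delete]; (vii) [session_fresh => audit_required]; (xii) [ip_allowlisted => can_write]. New: can_delete, audit_required, can_write.
Round 3: (v) [can_delete, audit_required => quota_ok]. New: quota_ok.
Round 4: (xi) [quota_ok, restricted_mode => can_read]. New: can_read.
can_read first appears in round 4.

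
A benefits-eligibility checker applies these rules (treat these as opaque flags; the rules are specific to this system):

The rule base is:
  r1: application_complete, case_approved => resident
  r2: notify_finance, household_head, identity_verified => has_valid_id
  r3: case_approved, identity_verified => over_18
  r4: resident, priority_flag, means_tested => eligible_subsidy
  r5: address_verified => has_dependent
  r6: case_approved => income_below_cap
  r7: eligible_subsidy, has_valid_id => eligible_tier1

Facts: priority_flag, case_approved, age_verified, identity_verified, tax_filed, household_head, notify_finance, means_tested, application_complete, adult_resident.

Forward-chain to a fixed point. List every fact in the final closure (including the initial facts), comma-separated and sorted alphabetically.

adult_resident, age_verified, application_complete, case_approved, eligible_subsidy, eligible_tier1, has_valid_id, household_head, identity_verified, income_below_cap, means_tested, notify_finance, over_18, priority_flag, resident, tax_filed

Round 1: r1 [application_complete, case_approved => resident]; r2 [notify_finance, household_head, identity_verified => has_valid_id]; r3 [case_approved, identity_verified => over_18]; r6 [case_approved => income_below_cap]. Adds resident, has_valid_id, over_18, income_below_cap.
Round 2: r4 [resident, priority_flag, means_tested => eligible_subsidy]. Adds eligible_subsidy.
Round 3: r7 [eligible_subsidy, has_valid_id => eligible_tier1]. Adds eligible_tier1.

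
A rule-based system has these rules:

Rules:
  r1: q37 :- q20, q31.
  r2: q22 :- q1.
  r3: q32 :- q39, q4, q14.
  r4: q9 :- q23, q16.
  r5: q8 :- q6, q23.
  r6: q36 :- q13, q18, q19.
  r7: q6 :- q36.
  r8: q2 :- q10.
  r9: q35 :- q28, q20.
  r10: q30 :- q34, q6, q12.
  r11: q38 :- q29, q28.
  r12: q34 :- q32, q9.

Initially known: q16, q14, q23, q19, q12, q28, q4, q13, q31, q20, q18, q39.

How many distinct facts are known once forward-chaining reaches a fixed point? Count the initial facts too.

21

[1] r1 [q37 :- q20, q31.]; r3 [q32 :- q39, q4, q14.]; r4 [q9 :- q23, q16.]; r6 [q36 :- q13, q18, q19.]; r9 [q35 :- q28, q20.]. ⇒ new: q37, q32, q9, q36, q35.
[2] r7 [q6 :- q36.]; r12 [q34 :- q32, q9.]. ⇒ new: q6, q34.
[3] r5 [q8 :- q6, q23.]; r10 [q30 :- q34, q6, q12.]. ⇒ new: q8, q30.
Closure: {q12, q13, q14, q16, q18, q19, q20, q23, q28, q30, q31, q32, q34, q35, q36, q37, q39, q4, q6, q8, q9} — 21 facts.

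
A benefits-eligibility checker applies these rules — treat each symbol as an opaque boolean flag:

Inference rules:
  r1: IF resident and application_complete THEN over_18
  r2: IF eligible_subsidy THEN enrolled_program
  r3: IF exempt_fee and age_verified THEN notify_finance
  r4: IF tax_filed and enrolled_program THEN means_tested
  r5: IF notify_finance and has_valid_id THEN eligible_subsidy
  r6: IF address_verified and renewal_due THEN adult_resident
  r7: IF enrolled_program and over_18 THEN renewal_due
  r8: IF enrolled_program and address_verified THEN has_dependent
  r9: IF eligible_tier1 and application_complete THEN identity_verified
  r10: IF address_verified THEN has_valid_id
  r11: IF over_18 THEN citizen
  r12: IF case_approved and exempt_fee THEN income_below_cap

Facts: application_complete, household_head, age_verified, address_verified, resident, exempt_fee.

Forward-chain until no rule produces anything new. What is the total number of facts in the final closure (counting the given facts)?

15

Round 1 fires r1, r3, r10, giving over_18, notify_finance, has_valid_id.
Round 2 fires r5, r11, giving eligible_subsidy, citizen.
Round 3 fires r2, giving enrolled_program.
Round 4 fires r7, r8, giving renewal_due, has_dependent.
Round 5 fires r6, giving adult_resident.
Closure: {address_verified, adult_resident, age_verified, application_complete, citizen, eligible_subsidy, enrolled_program, exempt_fee, has_dependent, has_valid_id, household_head, notify_finance, over_18, renewal_due, resident} — 15 facts.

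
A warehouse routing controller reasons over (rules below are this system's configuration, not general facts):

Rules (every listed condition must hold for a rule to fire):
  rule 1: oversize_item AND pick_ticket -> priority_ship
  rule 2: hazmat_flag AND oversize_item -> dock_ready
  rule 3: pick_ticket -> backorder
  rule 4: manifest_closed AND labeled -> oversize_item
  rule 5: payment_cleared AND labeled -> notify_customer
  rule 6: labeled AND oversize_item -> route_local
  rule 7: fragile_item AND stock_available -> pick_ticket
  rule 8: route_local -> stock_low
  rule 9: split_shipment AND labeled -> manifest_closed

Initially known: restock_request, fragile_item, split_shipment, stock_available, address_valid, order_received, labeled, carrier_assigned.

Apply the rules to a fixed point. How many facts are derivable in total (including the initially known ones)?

15

Round 1 fires rule 7, rule 9, giving pick_ticket, manifest_closed.
Round 2 fires rule 3, rule 4, giving backorder, oversize_item.
Round 3 fires rule 1, rule 6, giving priority_ship, route_local.
Round 4 fires rule 8, giving stock_low.
Closure: {address_valid, backorder, carrier_assigned, fragile_item, labeled, manifest_closed, order_received, oversize_item, pick_ticket, priority_ship, restock_request, route_local, split_shipment, stock_available, stock_low} — 15 facts.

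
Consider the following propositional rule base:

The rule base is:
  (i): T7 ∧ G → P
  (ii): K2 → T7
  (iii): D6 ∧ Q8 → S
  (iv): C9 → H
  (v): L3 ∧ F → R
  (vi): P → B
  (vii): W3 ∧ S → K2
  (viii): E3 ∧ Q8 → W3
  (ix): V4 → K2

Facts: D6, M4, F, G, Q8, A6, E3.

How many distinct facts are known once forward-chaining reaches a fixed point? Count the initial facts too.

[1] (iii) [D6 ∧ Q8 → S]; (viii) [E3 ∧ Q8 → W3]. ⇒ new: S, W3.
[2] (vii) [W3 ∧ S → K2]. ⇒ new: K2.
[3] (ii) [K2 → T7]. ⇒ new: T7.
[4] (i) [T7 ∧ G → P]. ⇒ new: P.
[5] (vi) [P → B]. ⇒ new: B.
Closure: {A6, B, D6, E3, F, G, K2, M4, P, Q8, S, T7, W3} — 13 facts.

13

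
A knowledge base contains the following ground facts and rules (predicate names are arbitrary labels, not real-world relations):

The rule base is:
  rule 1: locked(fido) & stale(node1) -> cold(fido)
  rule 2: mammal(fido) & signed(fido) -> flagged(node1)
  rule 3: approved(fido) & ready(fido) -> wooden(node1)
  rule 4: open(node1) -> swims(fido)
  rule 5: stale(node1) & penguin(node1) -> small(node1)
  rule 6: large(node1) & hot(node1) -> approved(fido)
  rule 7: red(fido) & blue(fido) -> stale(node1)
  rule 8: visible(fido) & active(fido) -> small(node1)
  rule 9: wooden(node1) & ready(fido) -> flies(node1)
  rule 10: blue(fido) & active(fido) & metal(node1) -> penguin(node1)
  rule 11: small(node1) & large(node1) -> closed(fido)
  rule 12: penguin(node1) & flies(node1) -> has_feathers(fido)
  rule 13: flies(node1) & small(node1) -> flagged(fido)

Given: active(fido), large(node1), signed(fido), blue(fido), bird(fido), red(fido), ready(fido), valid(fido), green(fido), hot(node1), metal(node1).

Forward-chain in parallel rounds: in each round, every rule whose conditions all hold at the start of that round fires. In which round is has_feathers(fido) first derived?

Round 1: rule 6 [large(node1) & hot(node1) -> approved(fido)]; rule 7 [red(fido) & blue(fido) -> stale(node1)]; rule 10 [blue(fido) & active(fido) & metal(node1) -> penguin(node1)]. Adds approved(fido), stale(node1), penguin(node1).
Round 2: rule 3 [approved(fido) & ready(fido) -> wooden(node1)]; rule 5 [stale(node1) & penguin(node1) -> small(node1)]. Adds wooden(node1), small(node1).
Round 3: rule 9 [wooden(node1) & ready(fido) -> flies(node1)]; rule 11 [small(node1) & large(node1) -> closed(fido)]. Adds flies(node1), closed(fido).
Round 4: rule 12 [penguin(node1) & flies(node1) -> has_feathers(fido)]; rule 13 [flies(node1) & small(node1) -> flagged(fido)]. Adds has_feathers(fido), flagged(fido).
has_feathers(fido) first appears in round 4.

4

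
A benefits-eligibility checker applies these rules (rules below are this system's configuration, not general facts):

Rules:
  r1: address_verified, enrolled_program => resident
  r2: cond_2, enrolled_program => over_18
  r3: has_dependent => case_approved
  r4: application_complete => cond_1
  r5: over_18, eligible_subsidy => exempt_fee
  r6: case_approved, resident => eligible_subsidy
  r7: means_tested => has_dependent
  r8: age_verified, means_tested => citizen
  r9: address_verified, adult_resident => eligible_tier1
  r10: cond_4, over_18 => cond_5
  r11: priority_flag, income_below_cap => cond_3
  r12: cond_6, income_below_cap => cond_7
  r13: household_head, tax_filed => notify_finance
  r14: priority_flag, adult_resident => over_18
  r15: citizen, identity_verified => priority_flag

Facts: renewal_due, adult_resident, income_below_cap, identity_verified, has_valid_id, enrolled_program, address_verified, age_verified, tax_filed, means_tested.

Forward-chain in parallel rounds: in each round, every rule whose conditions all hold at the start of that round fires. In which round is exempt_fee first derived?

4

Round 1 — r1, r7, r8, r9, derive resident, has_dependent, citizen, eligible_tier1.
Round 2 — r3, r15, derive case_approved, priority_flag.
Round 3 — r6, r11, r14, derive eligible_subsidy, cond_3, over_18.
Round 4 — r5, derive exempt_fee.
exempt_fee first appears in round 4.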